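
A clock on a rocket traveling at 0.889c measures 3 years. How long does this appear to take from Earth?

Proper time Δt₀ = 3 years
γ = 1/√(1 - 0.889²) = 2.184
Δt = γΔt₀ = 2.184 × 3 = 6.552 years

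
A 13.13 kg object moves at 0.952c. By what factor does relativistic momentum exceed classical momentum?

p_rel = γmv, p_class = mv
Ratio = γ = 1/√(1 - 0.952²) = 3.267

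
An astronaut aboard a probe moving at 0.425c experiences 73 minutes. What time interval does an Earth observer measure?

Proper time Δt₀ = 73 minutes
γ = 1/√(1 - 0.425²) = 1.10474
Δt = γΔt₀ = 1.10474 × 73 = 80.65 minutes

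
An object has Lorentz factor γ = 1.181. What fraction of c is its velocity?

From γ = 1/√(1 - v²/c²):
1/γ² = 1/1.181² = 0.7170
v²/c² = 1 - 0.7170 = 0.2830
v/c = √(0.2830) = 0.5320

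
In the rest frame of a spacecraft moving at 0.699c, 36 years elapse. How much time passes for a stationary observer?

Proper time Δt₀ = 36 years
γ = 1/√(1 - 0.699²) = 1.3984
Δt = γΔt₀ = 1.3984 × 36 = 50.34 years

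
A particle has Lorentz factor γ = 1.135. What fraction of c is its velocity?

From γ = 1/√(1 - v²/c²):
1/γ² = 1/1.135² = 0.7763
v²/c² = 1 - 0.7763 = 0.2237
v/c = √(0.2237) = 0.4730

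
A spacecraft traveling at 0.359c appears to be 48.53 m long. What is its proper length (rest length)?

Contracted length L = 48.53 m
γ = 1/√(1 - 0.359²) = 1.0714
L₀ = γL = 1.0714 × 48.53 = 52.00 m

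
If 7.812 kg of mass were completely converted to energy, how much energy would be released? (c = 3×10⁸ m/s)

Using E = mc²:
c² = (3×10⁸)² = 9×10¹⁶ m²/s²
E = 7.812 × 9×10¹⁶ = 7.031×10¹⁷ J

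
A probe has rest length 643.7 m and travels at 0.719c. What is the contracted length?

Proper length L₀ = 643.7 m
γ = 1/√(1 - 0.719²) = 1.4388
L = L₀/γ = 643.7/1.4388 = 447.4 m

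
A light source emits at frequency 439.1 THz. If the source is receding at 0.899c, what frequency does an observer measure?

β = v/c = 0.899
(1-β)/(1+β) = 0.101/1.899 = 0.05319
Doppler factor = √(0.05319) = 0.2306
f_obs = 439.1 × 0.2306 = 101.3 THz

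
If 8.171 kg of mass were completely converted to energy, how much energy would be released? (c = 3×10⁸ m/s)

Using E = mc²:
c² = (3×10⁸)² = 9×10¹⁶ m²/s²
E = 8.171 × 9×10¹⁶ = 7.354×10¹⁷ J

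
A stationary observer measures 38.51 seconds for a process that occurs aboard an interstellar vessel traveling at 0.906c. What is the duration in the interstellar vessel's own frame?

Dilated time Δt = 38.51 seconds
γ = 1/√(1 - 0.906²) = 2.363
Δt₀ = Δt/γ = 38.51/2.363 = 16.30 seconds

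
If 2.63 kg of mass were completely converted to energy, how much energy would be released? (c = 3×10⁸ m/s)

Using E = mc²:
c² = (3×10⁸)² = 9×10¹⁶ m²/s²
E = 2.63 × 9×10¹⁶ = 2.367×10¹⁷ J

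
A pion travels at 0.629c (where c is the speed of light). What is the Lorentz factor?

v/c = 0.629, so (v/c)² = 0.395641
1 - (v/c)² = 0.604359
γ = 1/√(0.604359) = 1.286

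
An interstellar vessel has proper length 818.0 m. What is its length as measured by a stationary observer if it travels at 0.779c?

Proper length L₀ = 818.0 m
γ = 1/√(1 - 0.779²) = 1.595
L = L₀/γ = 818.0/1.595 = 512.9 m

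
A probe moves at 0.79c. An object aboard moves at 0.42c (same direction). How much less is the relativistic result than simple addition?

Classical: u' + v = 0.42 + 0.79 = 1.21c
Relativistic: u = (0.42 + 0.79)/(1 + 0.3318) = 1.21/1.3318 = 0.9085c
Difference: 1.21 - 0.9085 = 0.3015c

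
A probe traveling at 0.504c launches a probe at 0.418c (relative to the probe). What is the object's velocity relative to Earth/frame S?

u = (u' + v)/(1 + u'v/c²)
Numerator: 0.418 + 0.504 = 0.922
Denominator: 1 + 0.210672 = 1.210672
u = 0.922/1.210672 = 0.7616c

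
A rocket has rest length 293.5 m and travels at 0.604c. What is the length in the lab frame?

Proper length L₀ = 293.5 m
γ = 1/√(1 - 0.604²) = 1.255
L = L₀/γ = 293.5/1.255 = 233.9 m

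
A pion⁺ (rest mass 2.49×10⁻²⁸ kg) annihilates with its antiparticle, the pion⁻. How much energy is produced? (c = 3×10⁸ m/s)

Both particles have the same rest mass, so total mass = 2m
E = 2m·c² = 2 × 2.49×10⁻²⁸ × (3×10⁸)²
= 2 × 2.49×10⁻²⁸ × 9×10¹⁶
= 4.482×10⁻¹¹ J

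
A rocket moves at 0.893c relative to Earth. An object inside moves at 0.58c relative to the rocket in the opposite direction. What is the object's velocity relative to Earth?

Object's velocity in rocket frame is u' = -0.58c
u = (u' + v)/(1 + u'v/c²) = (v - 0.58)/(1 - 0.58·v/c²)
Numerator: 0.893 - 0.58 = 0.313
Denominator: 1 - 0.51794 = 0.48206
u = 0.313/0.48206 = 0.6493c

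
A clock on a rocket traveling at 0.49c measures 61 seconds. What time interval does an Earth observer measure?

Proper time Δt₀ = 61 seconds
γ = 1/√(1 - 0.49²) = 1.1472
Δt = γΔt₀ = 1.1472 × 61 = 69.98 seconds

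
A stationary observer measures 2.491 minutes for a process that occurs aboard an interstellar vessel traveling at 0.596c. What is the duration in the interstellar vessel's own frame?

Dilated time Δt = 2.491 minutes
γ = 1/√(1 - 0.596²) = 1.2454
Δt₀ = Δt/γ = 2.491/1.2454 = 2.000 minutes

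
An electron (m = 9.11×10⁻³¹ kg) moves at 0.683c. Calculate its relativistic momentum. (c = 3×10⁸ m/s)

γ = 1/√(1 - 0.683²) = 1.3691
v = 0.683 × 3×10⁸ = 2.049×10⁸ m/s
p = γmv = 1.3691 × 9.11×10⁻³¹ × 2.049×10⁸ = 2.556×10⁻²² kg·m/s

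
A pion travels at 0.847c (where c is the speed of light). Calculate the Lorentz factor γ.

v/c = 0.847, so (v/c)² = 0.717409
1 - (v/c)² = 0.282591
γ = 1/√(0.282591) = 1.881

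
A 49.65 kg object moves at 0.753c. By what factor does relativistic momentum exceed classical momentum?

p_rel = γmv, p_class = mv
Ratio = γ = 1/√(1 - 0.753²) = 1.520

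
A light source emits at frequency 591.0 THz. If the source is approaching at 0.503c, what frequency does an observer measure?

β = v/c = 0.503
(1+β)/(1-β) = 1.503/0.497 = 3.024
Doppler factor = √(3.024) = 1.739
f_obs = 591.0 × 1.739 = 1028 THz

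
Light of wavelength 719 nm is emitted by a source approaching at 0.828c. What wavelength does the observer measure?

β = 0.828
Wavelength Doppler factor = √(0.172/1.828) = √(0.09409) = 0.3067
λ_obs = 719 × 0.3067 = 220.5 nm (blueshift)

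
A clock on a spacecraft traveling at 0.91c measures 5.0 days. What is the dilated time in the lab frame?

Proper time Δt₀ = 5.0 days
γ = 1/√(1 - 0.91²) = 2.412
Δt = γΔt₀ = 2.412 × 5.0 = 12.06 days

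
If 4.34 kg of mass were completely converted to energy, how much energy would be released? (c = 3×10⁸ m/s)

Using E = mc²:
c² = (3×10⁸)² = 9×10¹⁶ m²/s²
E = 4.34 × 9×10¹⁶ = 3.906×10¹⁷ J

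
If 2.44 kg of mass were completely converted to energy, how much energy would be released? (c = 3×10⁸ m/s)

Using E = mc²:
c² = (3×10⁸)² = 9×10¹⁶ m²/s²
E = 2.44 × 9×10¹⁶ = 2.196×10¹⁷ J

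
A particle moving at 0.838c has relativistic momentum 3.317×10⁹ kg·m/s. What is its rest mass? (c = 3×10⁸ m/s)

γ = 1/√(1 - 0.838²) = 1.8326
v = 0.838 × 3×10⁸ = 2.514×10⁸ m/s
m = p/(γv) = 3.317×10⁹/(1.8326 × 2.514×10⁸) = 7.200 kg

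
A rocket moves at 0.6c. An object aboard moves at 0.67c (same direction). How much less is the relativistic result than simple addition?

Classical: u' + v = 0.67 + 0.6 = 1.27c
Relativistic: u = (0.67 + 0.6)/(1 + 0.402) = 1.27/1.402 = 0.9058c
Difference: 1.27 - 0.9058 = 0.3642c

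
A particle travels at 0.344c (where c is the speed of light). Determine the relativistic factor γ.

v/c = 0.344, so (v/c)² = 0.118336
1 - (v/c)² = 0.881664
γ = 1/√(0.881664) = 1.065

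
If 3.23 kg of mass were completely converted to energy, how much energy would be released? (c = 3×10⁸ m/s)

Using E = mc²:
c² = (3×10⁸)² = 9×10¹⁶ m²/s²
E = 3.23 × 9×10¹⁶ = 2.907×10¹⁷ J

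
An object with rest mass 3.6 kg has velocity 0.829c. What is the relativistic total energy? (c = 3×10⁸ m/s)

γ = 1/√(1 - 0.829²) = 1.788
mc² = 3.6 × (3×10⁸)² = 3.240×10¹⁷ J
E = γmc² = 1.788 × 3.240×10¹⁷ = 5.793×10¹⁷ J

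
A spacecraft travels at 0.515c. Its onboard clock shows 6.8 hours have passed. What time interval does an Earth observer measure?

Proper time Δt₀ = 6.8 hours
γ = 1/√(1 - 0.515²) = 1.1666
Δt = γΔt₀ = 1.1666 × 6.8 = 7.933 hours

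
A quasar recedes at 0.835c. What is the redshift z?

β = 0.835
(1+β)/(1-β) = 1.835/0.165 = 11.12
√(11.12) = 3.335
z = 3.335 - 1 = 2.335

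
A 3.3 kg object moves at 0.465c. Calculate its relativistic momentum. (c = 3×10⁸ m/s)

γ = 1/√(1 - 0.465²) = 1.1295
v = 0.465 × 3×10⁸ = 1.395×10⁸ m/s
p = γmv = 1.1295 × 3.3 × 1.395×10⁸ = 5.200×10⁸ kg·m/s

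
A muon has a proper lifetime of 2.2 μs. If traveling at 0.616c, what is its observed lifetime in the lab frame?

Proper lifetime τ₀ = 2.2 μs
γ = 1/√(1 - 0.616²) = 1.2694
τ = γτ₀ = 1.2694 × 2.2 μs = 2.793 μs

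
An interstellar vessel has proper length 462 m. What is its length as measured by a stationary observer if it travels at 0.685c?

Proper length L₀ = 462 m
γ = 1/√(1 - 0.685²) = 1.3726
L = L₀/γ = 462/1.3726 = 336.6 m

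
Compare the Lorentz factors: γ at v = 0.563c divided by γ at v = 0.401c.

γ₁ = 1/√(1 - 0.563²) = 1.210
γ₂ = 1/√(1 - 0.401²) = 1.092
γ₁/γ₂ = 1.210/1.092 = 1.108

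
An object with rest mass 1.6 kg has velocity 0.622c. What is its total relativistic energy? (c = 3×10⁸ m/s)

γ = 1/√(1 - 0.622²) = 1.277
mc² = 1.6 × (3×10⁸)² = 1.440×10¹⁷ J
E = γmc² = 1.277 × 1.440×10¹⁷ = 1.839×10¹⁷ J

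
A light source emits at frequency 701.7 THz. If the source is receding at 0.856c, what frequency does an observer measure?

β = v/c = 0.856
(1-β)/(1+β) = 0.144/1.856 = 0.077586
Doppler factor = √(0.077586) = 0.27854
f_obs = 701.7 × 0.27854 = 195.5 THz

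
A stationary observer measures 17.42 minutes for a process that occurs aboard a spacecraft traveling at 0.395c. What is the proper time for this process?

Dilated time Δt = 17.42 minutes
γ = 1/√(1 - 0.395²) = 1.089
Δt₀ = Δt/γ = 17.42/1.089 = 16.00 minutes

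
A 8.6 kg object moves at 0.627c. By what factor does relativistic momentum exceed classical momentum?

p_rel = γmv, p_class = mv
Ratio = γ = 1/√(1 - 0.627²) = 1.284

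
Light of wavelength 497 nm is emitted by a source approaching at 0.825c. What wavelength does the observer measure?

β = 0.825
Wavelength Doppler factor = √(0.175/1.825) = √(0.09589) = 0.3097
λ_obs = 497 × 0.3097 = 153.9 nm (blueshift)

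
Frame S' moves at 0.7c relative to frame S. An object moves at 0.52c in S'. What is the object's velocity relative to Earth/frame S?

u = (u' + v)/(1 + u'v/c²)
Numerator: 0.52 + 0.7 = 1.22
Denominator: 1 + 0.364 = 1.364
u = 1.22/1.364 = 0.8944c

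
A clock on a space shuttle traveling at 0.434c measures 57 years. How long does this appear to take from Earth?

Proper time Δt₀ = 57 years
γ = 1/√(1 - 0.434²) = 1.110
Δt = γΔt₀ = 1.110 × 57 = 63.27 years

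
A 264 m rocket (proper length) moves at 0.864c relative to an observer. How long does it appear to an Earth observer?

Proper length L₀ = 264 m
γ = 1/√(1 - 0.864²) = 1.986
L = L₀/γ = 264/1.986 = 132.9 m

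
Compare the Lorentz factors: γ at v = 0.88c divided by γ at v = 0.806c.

γ₁ = 1/√(1 - 0.88²) = 2.105
γ₂ = 1/√(1 - 0.806²) = 1.689
γ₁/γ₂ = 2.105/1.689 = 1.246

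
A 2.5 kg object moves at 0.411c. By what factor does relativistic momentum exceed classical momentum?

p_rel = γmv, p_class = mv
Ratio = γ = 1/√(1 - 0.411²) = 1.097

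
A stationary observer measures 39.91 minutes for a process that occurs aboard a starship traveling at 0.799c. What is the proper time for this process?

Dilated time Δt = 39.91 minutes
γ = 1/√(1 - 0.799²) = 1.663
Δt₀ = Δt/γ = 39.91/1.663 = 24.00 minutes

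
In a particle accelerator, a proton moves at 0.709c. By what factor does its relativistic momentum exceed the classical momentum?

p_rel = γmv, p_class = mv
Ratio = γ = 1/√(1 - 0.709²)
= 1/√(0.497319) = 1.418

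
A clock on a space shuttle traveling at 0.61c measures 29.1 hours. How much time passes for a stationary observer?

Proper time Δt₀ = 29.1 hours
γ = 1/√(1 - 0.61²) = 1.262
Δt = γΔt₀ = 1.262 × 29.1 = 36.72 hours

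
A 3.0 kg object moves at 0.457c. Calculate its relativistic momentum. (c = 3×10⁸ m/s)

γ = 1/√(1 - 0.457²) = 1.1243
v = 0.457 × 3×10⁸ = 1.371×10⁸ m/s
p = γmv = 1.1243 × 3.0 × 1.371×10⁸ = 4.624×10⁸ kg·m/s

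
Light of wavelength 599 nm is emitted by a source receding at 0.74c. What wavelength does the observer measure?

β = 0.74
Wavelength Doppler factor = √(1.74/0.26) = √(6.692) = 2.587
λ_obs = 599 × 2.587 = 1550 nm (redshift)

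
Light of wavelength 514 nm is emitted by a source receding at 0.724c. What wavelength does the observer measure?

β = 0.724
Wavelength Doppler factor = √(1.724/0.276) = √(6.2464) = 2.4993
λ_obs = 514 × 2.4993 = 1285 nm (redshift)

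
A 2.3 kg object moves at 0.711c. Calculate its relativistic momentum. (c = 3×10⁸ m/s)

γ = 1/√(1 - 0.711²) = 1.4221
v = 0.711 × 3×10⁸ = 2.133×10⁸ m/s
p = γmv = 1.4221 × 2.3 × 2.133×10⁸ = 6.977×10⁸ kg·m/s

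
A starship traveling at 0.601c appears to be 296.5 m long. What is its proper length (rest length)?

Contracted length L = 296.5 m
γ = 1/√(1 - 0.601²) = 1.2512
L₀ = γL = 1.2512 × 296.5 = 371.0 m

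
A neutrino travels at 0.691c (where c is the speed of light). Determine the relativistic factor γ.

v/c = 0.691, so (v/c)² = 0.477481
1 - (v/c)² = 0.522519
γ = 1/√(0.522519) = 1.383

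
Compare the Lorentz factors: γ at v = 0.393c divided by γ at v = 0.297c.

γ₁ = 1/√(1 - 0.393²) = 1.0875
γ₂ = 1/√(1 - 0.297²) = 1.0473
γ₁/γ₂ = 1.0875/1.0473 = 1.038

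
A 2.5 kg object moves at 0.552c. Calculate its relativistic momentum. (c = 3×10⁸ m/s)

γ = 1/√(1 - 0.552²) = 1.1993
v = 0.552 × 3×10⁸ = 1.656×10⁸ m/s
p = γmv = 1.1993 × 2.5 × 1.656×10⁸ = 4.965×10⁸ kg·m/s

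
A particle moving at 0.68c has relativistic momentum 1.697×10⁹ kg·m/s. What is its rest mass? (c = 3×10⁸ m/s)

γ = 1/√(1 - 0.68²) = 1.364
v = 0.68 × 3×10⁸ = 2.040×10⁸ m/s
m = p/(γv) = 1.697×10⁹/(1.364 × 2.040×10⁸) = 6.099 kg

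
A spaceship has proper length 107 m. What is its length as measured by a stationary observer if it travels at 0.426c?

Proper length L₀ = 107 m
γ = 1/√(1 - 0.426²) = 1.1053
L = L₀/γ = 107/1.1053 = 96.81 m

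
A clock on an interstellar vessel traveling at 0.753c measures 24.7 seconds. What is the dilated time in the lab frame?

Proper time Δt₀ = 24.7 seconds
γ = 1/√(1 - 0.753²) = 1.520
Δt = γΔt₀ = 1.520 × 24.7 = 37.54 seconds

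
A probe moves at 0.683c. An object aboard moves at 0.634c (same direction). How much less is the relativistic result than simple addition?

Classical: u' + v = 0.634 + 0.683 = 1.317c
Relativistic: u = (0.634 + 0.683)/(1 + 0.433022) = 1.317/1.433022 = 0.9190c
Difference: 1.317 - 0.9190 = 0.3980c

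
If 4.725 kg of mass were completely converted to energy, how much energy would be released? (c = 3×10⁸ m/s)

Using E = mc²:
c² = (3×10⁸)² = 9×10¹⁶ m²/s²
E = 4.725 × 9×10¹⁶ = 4.253×10¹⁷ J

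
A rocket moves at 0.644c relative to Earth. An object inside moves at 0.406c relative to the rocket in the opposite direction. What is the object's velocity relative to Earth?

Object's velocity in rocket frame is u' = -0.406c
u = (u' + v)/(1 + u'v/c²) = (v - 0.406)/(1 - 0.406·v/c²)
Numerator: 0.644 - 0.406 = 0.238
Denominator: 1 - 0.261464 = 0.738536
u = 0.238/0.738536 = 0.3223c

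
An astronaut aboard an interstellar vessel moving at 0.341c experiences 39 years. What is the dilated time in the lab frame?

Proper time Δt₀ = 39 years
γ = 1/√(1 - 0.341²) = 1.0638
Δt = γΔt₀ = 1.0638 × 39 = 41.49 years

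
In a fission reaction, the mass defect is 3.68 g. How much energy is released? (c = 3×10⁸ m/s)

Convert mass defect: Δm = 3.68 g = 0.00368 kg
E = Δm·c² = 0.00368 × (3×10⁸)²
= 0.00368 × 9×10¹⁶ = 3.312×10¹⁴ J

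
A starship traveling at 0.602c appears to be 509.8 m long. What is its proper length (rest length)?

Contracted length L = 509.8 m
γ = 1/√(1 - 0.602²) = 1.2524
L₀ = γL = 1.2524 × 509.8 = 638.5 m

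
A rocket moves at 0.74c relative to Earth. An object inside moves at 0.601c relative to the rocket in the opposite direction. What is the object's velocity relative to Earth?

Object's velocity in rocket frame is u' = -0.601c
u = (u' + v)/(1 + u'v/c²) = (v - 0.601)/(1 - 0.601·v/c²)
Numerator: 0.74 - 0.601 = 0.139
Denominator: 1 - 0.44474 = 0.55526
u = 0.139/0.55526 = 0.2503c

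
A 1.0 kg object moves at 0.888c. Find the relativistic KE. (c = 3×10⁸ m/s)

γ = 1/√(1 - 0.888²) = 2.1747
γ - 1 = 1.1747
KE = (γ-1)mc² = 1.1747 × 1.0 × (3×10⁸)² = 1.057×10¹⁷ J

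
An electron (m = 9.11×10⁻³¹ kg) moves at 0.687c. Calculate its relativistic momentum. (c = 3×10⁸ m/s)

γ = 1/√(1 - 0.687²) = 1.376
v = 0.687 × 3×10⁸ = 2.061×10⁸ m/s
p = γmv = 1.376 × 9.11×10⁻³¹ × 2.061×10⁸ = 2.584×10⁻²² kg·m/s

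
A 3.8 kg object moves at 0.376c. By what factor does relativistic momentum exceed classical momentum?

p_rel = γmv, p_class = mv
Ratio = γ = 1/√(1 - 0.376²) = 1.079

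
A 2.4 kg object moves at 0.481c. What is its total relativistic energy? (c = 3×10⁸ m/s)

γ = 1/√(1 - 0.481²) = 1.1406
mc² = 2.4 × (3×10⁸)² = 2.160×10¹⁷ J
E = γmc² = 1.1406 × 2.160×10¹⁷ = 2.464×10¹⁷ J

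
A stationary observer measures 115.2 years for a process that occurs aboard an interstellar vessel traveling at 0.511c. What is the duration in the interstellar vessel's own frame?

Dilated time Δt = 115.2 years
γ = 1/√(1 - 0.511²) = 1.1634
Δt₀ = Δt/γ = 115.2/1.1634 = 99.02 years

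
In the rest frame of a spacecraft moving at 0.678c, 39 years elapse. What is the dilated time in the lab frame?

Proper time Δt₀ = 39 years
γ = 1/√(1 - 0.678²) = 1.3604
Δt = γΔt₀ = 1.3604 × 39 = 53.06 years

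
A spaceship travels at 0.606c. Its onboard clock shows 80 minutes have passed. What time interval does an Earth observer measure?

Proper time Δt₀ = 80 minutes
γ = 1/√(1 - 0.606²) = 1.257
Δt = γΔt₀ = 1.257 × 80 = 100.6 minutes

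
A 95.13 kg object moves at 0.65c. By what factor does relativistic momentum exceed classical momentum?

p_rel = γmv, p_class = mv
Ratio = γ = 1/√(1 - 0.65²) = 1.316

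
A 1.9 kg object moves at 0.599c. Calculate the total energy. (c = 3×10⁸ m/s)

γ = 1/√(1 - 0.599²) = 1.249
mc² = 1.9 × (3×10⁸)² = 1.710×10¹⁷ J
E = γmc² = 1.249 × 1.710×10¹⁷ = 2.136×10¹⁷ J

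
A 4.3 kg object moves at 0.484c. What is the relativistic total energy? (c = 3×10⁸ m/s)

γ = 1/√(1 - 0.484²) = 1.143
mc² = 4.3 × (3×10⁸)² = 3.870×10¹⁷ J
E = γmc² = 1.143 × 3.870×10¹⁷ = 4.423×10¹⁷ J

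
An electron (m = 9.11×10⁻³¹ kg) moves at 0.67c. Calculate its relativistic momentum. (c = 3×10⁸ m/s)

γ = 1/√(1 - 0.67²) = 1.347
v = 0.67 × 3×10⁸ = 2.010×10⁸ m/s
p = γmv = 1.347 × 9.11×10⁻³¹ × 2.010×10⁸ = 2.467×10⁻²² kg·m/s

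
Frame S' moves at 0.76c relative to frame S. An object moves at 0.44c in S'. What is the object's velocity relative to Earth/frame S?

u = (u' + v)/(1 + u'v/c²)
Numerator: 0.44 + 0.76 = 1.2
Denominator: 1 + 0.3344 = 1.3344
u = 1.2/1.3344 = 0.8993c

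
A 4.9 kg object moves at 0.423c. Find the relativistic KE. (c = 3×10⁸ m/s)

γ = 1/√(1 - 0.423²) = 1.1036
γ - 1 = 0.1036
KE = (γ-1)mc² = 0.1036 × 4.9 × (3×10⁸)² = 4.569×10¹⁶ J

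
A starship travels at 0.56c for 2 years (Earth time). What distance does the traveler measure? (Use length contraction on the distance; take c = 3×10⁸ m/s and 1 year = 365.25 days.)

Earth distance: d = v × t = 0.56c × 2 yr = 1.0603×10¹⁶ m
γ = 1.2070
d' = d/γ = 1.0603×10¹⁶/1.2070 = 8.785×10¹⁵ m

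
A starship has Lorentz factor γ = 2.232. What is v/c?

From γ = 1/√(1 - v²/c²):
1/γ² = 1/2.232² = 0.2007
v²/c² = 1 - 0.2007 = 0.7993
v/c = √(0.7993) = 0.8940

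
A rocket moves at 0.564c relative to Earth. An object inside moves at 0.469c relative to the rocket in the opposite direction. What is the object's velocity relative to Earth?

Object's velocity in rocket frame is u' = -0.469c
u = (u' + v)/(1 + u'v/c²) = (v - 0.469)/(1 - 0.469·v/c²)
Numerator: 0.564 - 0.469 = 0.095
Denominator: 1 - 0.264516 = 0.735484
u = 0.095/0.735484 = 0.1292c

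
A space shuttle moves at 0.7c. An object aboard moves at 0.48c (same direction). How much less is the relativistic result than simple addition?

Classical: u' + v = 0.48 + 0.7 = 1.18c
Relativistic: u = (0.48 + 0.7)/(1 + 0.336) = 1.18/1.336 = 0.8832c
Difference: 1.18 - 0.8832 = 0.2968c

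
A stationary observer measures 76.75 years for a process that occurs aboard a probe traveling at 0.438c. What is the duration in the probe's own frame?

Dilated time Δt = 76.75 years
γ = 1/√(1 - 0.438²) = 1.11238
Δt₀ = Δt/γ = 76.75/1.11238 = 69.00 years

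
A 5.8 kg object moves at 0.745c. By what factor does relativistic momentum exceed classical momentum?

p_rel = γmv, p_class = mv
Ratio = γ = 1/√(1 - 0.745²) = 1.499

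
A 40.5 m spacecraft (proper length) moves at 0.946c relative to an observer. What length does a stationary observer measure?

Proper length L₀ = 40.5 m
γ = 1/√(1 - 0.946²) = 3.085
L = L₀/γ = 40.5/3.085 = 13.13 m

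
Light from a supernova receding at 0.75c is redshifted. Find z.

β = 0.75
(1+β)/(1-β) = 1.75/0.25 = 7.000
√(7.000) = 2.646
z = 2.646 - 1 = 1.646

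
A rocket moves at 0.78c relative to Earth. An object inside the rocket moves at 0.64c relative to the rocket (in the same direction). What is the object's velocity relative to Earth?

u = (u' + v)/(1 + u'v/c²)
Numerator: 0.64 + 0.78 = 1.42
Denominator: 1 + 0.4992 = 1.4992
u = 1.42/1.4992 = 0.9472c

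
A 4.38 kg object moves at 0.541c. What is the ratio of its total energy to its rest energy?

E = γmc², E₀ = mc²
E/E₀ = γ = 1/√(1 - 0.541²) = 1.189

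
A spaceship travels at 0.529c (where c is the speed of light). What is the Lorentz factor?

v/c = 0.529, so (v/c)² = 0.279841
1 - (v/c)² = 0.720159
γ = 1/√(0.720159) = 1.178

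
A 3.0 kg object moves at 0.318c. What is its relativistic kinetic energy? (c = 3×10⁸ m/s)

γ = 1/√(1 - 0.318²) = 1.05475
γ - 1 = 0.05475
KE = (γ-1)mc² = 0.05475 × 3.0 × (3×10⁸)² = 1.478×10¹⁶ J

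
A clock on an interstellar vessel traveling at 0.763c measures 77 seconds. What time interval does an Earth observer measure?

Proper time Δt₀ = 77 seconds
γ = 1/√(1 - 0.763²) = 1.547
Δt = γΔt₀ = 1.547 × 77 = 119.1 seconds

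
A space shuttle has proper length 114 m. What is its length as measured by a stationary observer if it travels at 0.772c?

Proper length L₀ = 114 m
γ = 1/√(1 - 0.772²) = 1.5733
L = L₀/γ = 114/1.5733 = 72.46 m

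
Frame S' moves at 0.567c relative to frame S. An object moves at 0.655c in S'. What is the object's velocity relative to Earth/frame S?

u = (u' + v)/(1 + u'v/c²)
Numerator: 0.655 + 0.567 = 1.222
Denominator: 1 + 0.371385 = 1.371385
u = 1.222/1.371385 = 0.8911c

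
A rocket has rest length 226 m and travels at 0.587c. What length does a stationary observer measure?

Proper length L₀ = 226 m
γ = 1/√(1 - 0.587²) = 1.235
L = L₀/γ = 226/1.235 = 183.0 m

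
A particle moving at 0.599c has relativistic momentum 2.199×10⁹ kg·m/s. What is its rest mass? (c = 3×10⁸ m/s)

γ = 1/√(1 - 0.599²) = 1.2488
v = 0.599 × 3×10⁸ = 1.797×10⁸ m/s
m = p/(γv) = 2.199×10⁹/(1.2488 × 1.797×10⁸) = 9.799 kg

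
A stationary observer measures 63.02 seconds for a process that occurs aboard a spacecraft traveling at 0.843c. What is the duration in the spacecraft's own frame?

Dilated time Δt = 63.02 seconds
γ = 1/√(1 - 0.843²) = 1.859
Δt₀ = Δt/γ = 63.02/1.859 = 33.90 seconds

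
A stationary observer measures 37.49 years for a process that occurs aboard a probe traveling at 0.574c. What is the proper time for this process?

Dilated time Δt = 37.49 years
γ = 1/√(1 - 0.574²) = 1.221
Δt₀ = Δt/γ = 37.49/1.221 = 30.70 years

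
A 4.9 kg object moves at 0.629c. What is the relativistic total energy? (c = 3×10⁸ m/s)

γ = 1/√(1 - 0.629²) = 1.2863
mc² = 4.9 × (3×10⁸)² = 4.410×10¹⁷ J
E = γmc² = 1.2863 × 4.410×10¹⁷ = 5.673×10¹⁷ J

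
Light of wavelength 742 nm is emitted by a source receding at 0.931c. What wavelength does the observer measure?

β = 0.931
Wavelength Doppler factor = √(1.931/0.069) = √(27.986) = 5.290
λ_obs = 742 × 5.290 = 3925 nm (redshift)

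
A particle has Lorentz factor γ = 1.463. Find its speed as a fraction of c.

From γ = 1/√(1 - v²/c²):
1/γ² = 1/1.463² = 0.4672
v²/c² = 1 - 0.4672 = 0.5328
v/c = √(0.5328) = 0.7299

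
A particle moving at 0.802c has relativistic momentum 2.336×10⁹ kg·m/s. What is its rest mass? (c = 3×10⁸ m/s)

γ = 1/√(1 - 0.802²) = 1.67413
v = 0.802 × 3×10⁸ = 2.406×10⁸ m/s
m = p/(γv) = 2.336×10⁹/(1.67413 × 2.406×10⁸) = 5.799 kg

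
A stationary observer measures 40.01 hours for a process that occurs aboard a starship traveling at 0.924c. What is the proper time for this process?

Dilated time Δt = 40.01 hours
γ = 1/√(1 - 0.924²) = 2.615
Δt₀ = Δt/γ = 40.01/2.615 = 15.30 hours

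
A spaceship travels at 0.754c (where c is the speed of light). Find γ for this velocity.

v/c = 0.754, so (v/c)² = 0.568516
1 - (v/c)² = 0.431484
γ = 1/√(0.431484) = 1.522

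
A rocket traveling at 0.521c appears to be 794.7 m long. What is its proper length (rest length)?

Contracted length L = 794.7 m
γ = 1/√(1 - 0.521²) = 1.17157
L₀ = γL = 1.17157 × 794.7 = 931.0 m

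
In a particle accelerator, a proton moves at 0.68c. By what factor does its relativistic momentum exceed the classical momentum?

p_rel = γmv, p_class = mv
Ratio = γ = 1/√(1 - 0.68²)
= 1/√(0.5376) = 1.364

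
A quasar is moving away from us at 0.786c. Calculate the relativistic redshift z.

β = 0.786
(1+β)/(1-β) = 1.786/0.214 = 8.346
√(8.346) = 2.889
z = 2.889 - 1 = 1.889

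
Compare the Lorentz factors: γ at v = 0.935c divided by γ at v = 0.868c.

γ₁ = 1/√(1 - 0.935²) = 2.820
γ₂ = 1/√(1 - 0.868²) = 2.014
γ₁/γ₂ = 2.820/2.014 = 1.400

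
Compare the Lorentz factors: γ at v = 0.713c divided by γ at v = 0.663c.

γ₁ = 1/√(1 - 0.713²) = 1.4262
γ₂ = 1/√(1 - 0.663²) = 1.3358
γ₁/γ₂ = 1.4262/1.3358 = 1.068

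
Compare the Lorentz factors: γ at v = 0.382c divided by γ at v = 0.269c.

γ₁ = 1/√(1 - 0.382²) = 1.082
γ₂ = 1/√(1 - 0.269²) = 1.038
γ₁/γ₂ = 1.082/1.038 = 1.042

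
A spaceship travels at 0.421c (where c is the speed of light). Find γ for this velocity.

v/c = 0.421, so (v/c)² = 0.177241
1 - (v/c)² = 0.822759
γ = 1/√(0.822759) = 1.102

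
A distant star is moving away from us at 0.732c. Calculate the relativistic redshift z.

β = 0.732
(1+β)/(1-β) = 1.732/0.268 = 6.463
√(6.463) = 2.542
z = 2.542 - 1 = 1.542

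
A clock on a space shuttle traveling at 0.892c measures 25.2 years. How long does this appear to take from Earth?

Proper time Δt₀ = 25.2 years
γ = 1/√(1 - 0.892²) = 2.2122
Δt = γΔt₀ = 2.2122 × 25.2 = 55.75 years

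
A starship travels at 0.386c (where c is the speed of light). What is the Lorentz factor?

v/c = 0.386, so (v/c)² = 0.148996
1 - (v/c)² = 0.851004
γ = 1/√(0.851004) = 1.084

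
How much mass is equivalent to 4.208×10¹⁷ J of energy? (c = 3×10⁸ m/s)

From E = mc², we get m = E/c²
c² = (3×10⁸)² = 9×10¹⁶ m²/s²
m = 4.208×10¹⁷ / 9×10¹⁶ = 4.676 kg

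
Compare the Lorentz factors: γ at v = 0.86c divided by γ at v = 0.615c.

γ₁ = 1/√(1 - 0.86²) = 1.9597
γ₂ = 1/√(1 - 0.615²) = 1.2682
γ₁/γ₂ = 1.9597/1.2682 = 1.545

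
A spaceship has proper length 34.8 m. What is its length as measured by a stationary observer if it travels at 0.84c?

Proper length L₀ = 34.8 m
γ = 1/√(1 - 0.84²) = 1.843
L = L₀/γ = 34.8/1.843 = 18.88 m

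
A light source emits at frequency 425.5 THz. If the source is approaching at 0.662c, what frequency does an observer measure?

β = v/c = 0.662
(1+β)/(1-β) = 1.662/0.338 = 4.9172
Doppler factor = √(4.9172) = 2.2175
f_obs = 425.5 × 2.2175 = 943.5 THz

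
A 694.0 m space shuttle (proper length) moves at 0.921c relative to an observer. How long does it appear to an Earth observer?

Proper length L₀ = 694.0 m
γ = 1/√(1 - 0.921²) = 2.567
L = L₀/γ = 694.0/2.567 = 270.4 m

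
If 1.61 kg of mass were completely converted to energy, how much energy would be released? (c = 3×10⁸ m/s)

Using E = mc²:
c² = (3×10⁸)² = 9×10¹⁶ m²/s²
E = 1.61 × 9×10¹⁶ = 1.449×10¹⁷ J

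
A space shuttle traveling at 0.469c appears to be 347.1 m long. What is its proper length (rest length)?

Contracted length L = 347.1 m
γ = 1/√(1 - 0.469²) = 1.1322
L₀ = γL = 1.1322 × 347.1 = 393.0 m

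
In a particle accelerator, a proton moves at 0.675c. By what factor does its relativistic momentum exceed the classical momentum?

p_rel = γmv, p_class = mv
Ratio = γ = 1/√(1 - 0.675²)
= 1/√(0.544375) = 1.355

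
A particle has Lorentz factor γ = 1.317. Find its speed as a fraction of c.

From γ = 1/√(1 - v²/c²):
1/γ² = 1/1.317² = 0.57654
v²/c² = 1 - 0.57654 = 0.42346
v/c = √(0.42346) = 0.6507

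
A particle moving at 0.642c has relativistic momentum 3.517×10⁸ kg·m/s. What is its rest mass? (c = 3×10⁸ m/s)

γ = 1/√(1 - 0.642²) = 1.304
v = 0.642 × 3×10⁸ = 1.926×10⁸ m/s
m = p/(γv) = 3.517×10⁸/(1.304 × 1.926×10⁸) = 1.400 kg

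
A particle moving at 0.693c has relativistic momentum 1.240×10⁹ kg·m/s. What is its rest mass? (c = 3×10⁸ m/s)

γ = 1/√(1 - 0.693²) = 1.387
v = 0.693 × 3×10⁸ = 2.079×10⁸ m/s
m = p/(γv) = 1.240×10⁹/(1.387 × 2.079×10⁸) = 4.300 kg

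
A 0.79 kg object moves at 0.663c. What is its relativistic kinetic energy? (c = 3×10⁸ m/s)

γ = 1/√(1 - 0.663²) = 1.33579
γ - 1 = 0.33579
KE = (γ-1)mc² = 0.33579 × 0.79 × (3×10⁸)² = 2.387×10¹⁶ J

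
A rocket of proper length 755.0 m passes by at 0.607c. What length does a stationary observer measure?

Proper length L₀ = 755.0 m
γ = 1/√(1 - 0.607²) = 1.2583
L = L₀/γ = 755.0/1.2583 = 600.0 m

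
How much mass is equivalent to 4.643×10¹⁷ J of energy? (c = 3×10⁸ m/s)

From E = mc², we get m = E/c²
c² = (3×10⁸)² = 9×10¹⁶ m²/s²
m = 4.643×10¹⁷ / 9×10¹⁶ = 5.159 kg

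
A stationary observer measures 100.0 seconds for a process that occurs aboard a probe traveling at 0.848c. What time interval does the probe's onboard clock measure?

Dilated time Δt = 100.0 seconds
γ = 1/√(1 - 0.848²) = 1.8868
Δt₀ = Δt/γ = 100.0/1.8868 = 53.00 seconds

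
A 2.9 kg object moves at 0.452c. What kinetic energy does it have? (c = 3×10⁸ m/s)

γ = 1/√(1 - 0.452²) = 1.121054
γ - 1 = 0.121054
KE = (γ-1)mc² = 0.121054 × 2.9 × (3×10⁸)² = 3.160×10¹⁶ J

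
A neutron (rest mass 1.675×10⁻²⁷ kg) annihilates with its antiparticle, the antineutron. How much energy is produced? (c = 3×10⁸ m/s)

Both particles have the same rest mass, so total mass = 2m
E = 2m·c² = 2 × 1.675×10⁻²⁷ × (3×10⁸)²
= 2 × 1.675×10⁻²⁷ × 9×10¹⁶
= 3.015×10⁻¹⁰ J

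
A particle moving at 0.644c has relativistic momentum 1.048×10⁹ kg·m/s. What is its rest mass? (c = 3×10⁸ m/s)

γ = 1/√(1 - 0.644²) = 1.307
v = 0.644 × 3×10⁸ = 1.932×10⁸ m/s
m = p/(γv) = 1.048×10⁹/(1.307 × 1.932×10⁸) = 4.150 kg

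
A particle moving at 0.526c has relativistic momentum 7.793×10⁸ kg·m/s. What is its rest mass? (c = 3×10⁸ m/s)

γ = 1/√(1 - 0.526²) = 1.1758
v = 0.526 × 3×10⁸ = 1.578×10⁸ m/s
m = p/(γv) = 7.793×10⁸/(1.1758 × 1.578×10⁸) = 4.200 kg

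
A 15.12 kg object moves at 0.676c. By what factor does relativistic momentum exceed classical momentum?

p_rel = γmv, p_class = mv
Ratio = γ = 1/√(1 - 0.676²) = 1.357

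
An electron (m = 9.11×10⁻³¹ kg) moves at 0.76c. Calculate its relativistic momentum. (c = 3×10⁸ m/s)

γ = 1/√(1 - 0.76²) = 1.5386
v = 0.76 × 3×10⁸ = 2.280×10⁸ m/s
p = γmv = 1.5386 × 9.11×10⁻³¹ × 2.280×10⁸ = 3.196×10⁻²² kg·m/s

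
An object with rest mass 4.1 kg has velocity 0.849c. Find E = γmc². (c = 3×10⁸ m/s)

γ = 1/√(1 - 0.849²) = 1.8925
mc² = 4.1 × (3×10⁸)² = 3.690×10¹⁷ J
E = γmc² = 1.8925 × 3.690×10¹⁷ = 6.983×10¹⁷ J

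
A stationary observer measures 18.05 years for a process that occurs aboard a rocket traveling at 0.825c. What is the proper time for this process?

Dilated time Δt = 18.05 years
γ = 1/√(1 - 0.825²) = 1.769
Δt₀ = Δt/γ = 18.05/1.769 = 10.20 years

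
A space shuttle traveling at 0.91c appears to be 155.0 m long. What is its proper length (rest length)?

Contracted length L = 155.0 m
γ = 1/√(1 - 0.91²) = 2.4119
L₀ = γL = 2.4119 × 155.0 = 373.8 m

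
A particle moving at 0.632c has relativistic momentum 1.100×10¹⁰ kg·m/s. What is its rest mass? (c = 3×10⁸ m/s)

γ = 1/√(1 - 0.632²) = 1.2904
v = 0.632 × 3×10⁸ = 1.896×10⁸ m/s
m = p/(γv) = 1.100×10¹⁰/(1.2904 × 1.896×10⁸) = 44.96 kg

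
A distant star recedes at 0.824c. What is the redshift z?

β = 0.824
(1+β)/(1-β) = 1.824/0.176 = 10.36
√(10.36) = 3.219
z = 3.219 - 1 = 2.219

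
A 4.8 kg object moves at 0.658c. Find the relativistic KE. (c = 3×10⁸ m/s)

γ = 1/√(1 - 0.658²) = 1.328
γ - 1 = 0.3280
KE = (γ-1)mc² = 0.3280 × 4.8 × (3×10⁸)² = 1.417×10¹⁷ J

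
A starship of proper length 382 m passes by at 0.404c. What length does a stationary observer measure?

Proper length L₀ = 382 m
γ = 1/√(1 - 0.404²) = 1.0932
L = L₀/γ = 382/1.0932 = 349.4 m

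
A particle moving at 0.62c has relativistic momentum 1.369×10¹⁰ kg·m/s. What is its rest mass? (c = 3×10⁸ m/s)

γ = 1/√(1 - 0.62²) = 1.2745
v = 0.62 × 3×10⁸ = 1.860×10⁸ m/s
m = p/(γv) = 1.369×10¹⁰/(1.2745 × 1.860×10⁸) = 57.75 kg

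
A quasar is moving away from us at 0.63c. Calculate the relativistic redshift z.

β = 0.63
(1+β)/(1-β) = 1.63/0.37 = 4.405
√(4.405) = 2.099
z = 2.099 - 1 = 1.099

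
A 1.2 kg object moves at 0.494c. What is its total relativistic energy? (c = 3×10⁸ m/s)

γ = 1/√(1 - 0.494²) = 1.150
mc² = 1.2 × (3×10⁸)² = 1.080×10¹⁷ J
E = γmc² = 1.150 × 1.080×10¹⁷ = 1.242×10¹⁷ J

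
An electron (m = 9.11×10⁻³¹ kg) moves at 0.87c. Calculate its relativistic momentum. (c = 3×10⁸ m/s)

γ = 1/√(1 - 0.87²) = 2.028
v = 0.87 × 3×10⁸ = 2.610×10⁸ m/s
p = γmv = 2.028 × 9.11×10⁻³¹ × 2.610×10⁸ = 4.822×10⁻²² kg·m/s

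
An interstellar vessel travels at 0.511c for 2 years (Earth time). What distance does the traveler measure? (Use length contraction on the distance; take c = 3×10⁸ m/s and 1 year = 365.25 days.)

Earth distance: d = v × t = 0.511c × 2 yr = 9.6756×10¹⁵ m
γ = 1.1634
d' = d/γ = 9.6756×10¹⁵/1.1634 = 8.317×10¹⁵ m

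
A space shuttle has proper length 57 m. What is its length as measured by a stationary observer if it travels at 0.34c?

Proper length L₀ = 57 m
γ = 1/√(1 - 0.34²) = 1.06335
L = L₀/γ = 57/1.06335 = 53.60 m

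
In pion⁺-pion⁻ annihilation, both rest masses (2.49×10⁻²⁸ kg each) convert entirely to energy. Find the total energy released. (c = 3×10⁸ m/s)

Both particles have the same rest mass, so total mass = 2m
E = 2m·c² = 2 × 2.49×10⁻²⁸ × (3×10⁸)²
= 2 × 2.49×10⁻²⁸ × 9×10¹⁶
= 4.482×10⁻¹¹ J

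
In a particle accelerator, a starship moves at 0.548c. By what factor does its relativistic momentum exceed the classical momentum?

p_rel = γmv, p_class = mv
Ratio = γ = 1/√(1 - 0.548²)
= 1/√(0.699696) = 1.195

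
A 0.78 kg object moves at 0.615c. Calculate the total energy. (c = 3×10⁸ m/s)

γ = 1/√(1 - 0.615²) = 1.2682
mc² = 0.78 × (3×10⁸)² = 7.020×10¹⁶ J
E = γmc² = 1.2682 × 7.020×10¹⁶ = 8.903×10¹⁶ J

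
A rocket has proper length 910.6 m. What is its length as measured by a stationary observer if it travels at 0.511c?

Proper length L₀ = 910.6 m
γ = 1/√(1 - 0.511²) = 1.1634
L = L₀/γ = 910.6/1.1634 = 782.7 m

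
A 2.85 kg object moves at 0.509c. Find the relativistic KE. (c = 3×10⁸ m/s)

γ = 1/√(1 - 0.509²) = 1.16176
γ - 1 = 0.16176
KE = (γ-1)mc² = 0.16176 × 2.85 × (3×10⁸)² = 4.149×10¹⁶ J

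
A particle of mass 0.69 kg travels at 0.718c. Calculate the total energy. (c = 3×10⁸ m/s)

γ = 1/√(1 - 0.718²) = 1.4367
mc² = 0.69 × (3×10⁸)² = 6.210×10¹⁶ J
E = γmc² = 1.4367 × 6.210×10¹⁶ = 8.922×10¹⁶ J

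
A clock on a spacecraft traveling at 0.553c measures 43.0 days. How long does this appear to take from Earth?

Proper time Δt₀ = 43.0 days
γ = 1/√(1 - 0.553²) = 1.2002
Δt = γΔt₀ = 1.2002 × 43.0 = 51.61 days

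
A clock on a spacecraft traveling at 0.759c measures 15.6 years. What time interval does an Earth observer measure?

Proper time Δt₀ = 15.6 years
γ = 1/√(1 - 0.759²) = 1.536
Δt = γΔt₀ = 1.536 × 15.6 = 23.96 years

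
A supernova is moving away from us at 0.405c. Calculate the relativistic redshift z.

β = 0.405
(1+β)/(1-β) = 1.405/0.595 = 2.3613
√(2.3613) = 1.5367
z = 1.5367 - 1 = 0.5367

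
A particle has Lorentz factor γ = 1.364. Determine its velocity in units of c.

From γ = 1/√(1 - v²/c²):
1/γ² = 1/1.364² = 0.5375
v²/c² = 1 - 0.5375 = 0.4625
v/c = √(0.4625) = 0.6801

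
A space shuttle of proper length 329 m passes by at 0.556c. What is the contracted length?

Proper length L₀ = 329 m
γ = 1/√(1 - 0.556²) = 1.203
L = L₀/γ = 329/1.203 = 273.5 m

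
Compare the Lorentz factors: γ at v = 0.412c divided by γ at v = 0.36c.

γ₁ = 1/√(1 - 0.412²) = 1.0975
γ₂ = 1/√(1 - 0.36²) = 1.0719
γ₁/γ₂ = 1.0975/1.0719 = 1.024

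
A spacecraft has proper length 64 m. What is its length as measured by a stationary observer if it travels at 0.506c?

Proper length L₀ = 64 m
γ = 1/√(1 - 0.506²) = 1.1594
L = L₀/γ = 64/1.1594 = 55.20 m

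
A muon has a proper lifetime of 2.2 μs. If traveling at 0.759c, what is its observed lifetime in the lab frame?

Proper lifetime τ₀ = 2.2 μs
γ = 1/√(1 - 0.759²) = 1.536
τ = γτ₀ = 1.536 × 2.2 μs = 3.379 μs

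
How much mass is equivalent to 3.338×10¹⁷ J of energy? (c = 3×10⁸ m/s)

From E = mc², we get m = E/c²
c² = (3×10⁸)² = 9×10¹⁶ m²/s²
m = 3.338×10¹⁷ / 9×10¹⁶ = 3.709 kg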